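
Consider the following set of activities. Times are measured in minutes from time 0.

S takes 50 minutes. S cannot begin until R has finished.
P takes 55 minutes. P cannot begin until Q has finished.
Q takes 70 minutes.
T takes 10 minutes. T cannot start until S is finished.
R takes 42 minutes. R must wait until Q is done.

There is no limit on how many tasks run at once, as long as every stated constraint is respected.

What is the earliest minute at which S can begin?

Q has no prerequisites, so it starts at minute 0 and finishes at minute 70.
After Q (finishes minute 70), R can start at minute 70 and finishes at minute 112.
S waits on R (finishes minute 112), so the earliest it can start is minute 112.

112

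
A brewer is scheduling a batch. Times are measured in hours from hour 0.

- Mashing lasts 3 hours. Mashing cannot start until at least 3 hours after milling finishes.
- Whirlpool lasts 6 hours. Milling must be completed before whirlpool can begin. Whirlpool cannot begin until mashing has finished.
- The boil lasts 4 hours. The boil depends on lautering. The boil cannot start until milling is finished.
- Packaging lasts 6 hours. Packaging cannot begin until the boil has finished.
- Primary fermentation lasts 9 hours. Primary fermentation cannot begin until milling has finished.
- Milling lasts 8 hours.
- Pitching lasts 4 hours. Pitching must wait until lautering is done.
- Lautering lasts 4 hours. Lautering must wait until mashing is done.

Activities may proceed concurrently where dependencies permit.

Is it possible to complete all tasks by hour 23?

No

Milling can start immediately at hour 0; it finishes at hour 8.
Primary fermentation waits on milling (finishes hour 8), so it starts at hour 8 and finishes at 8 + 9 = hour 17.
Mashing waits on milling (finishes hour 8, plus 3-hour gap → hour 11), so it starts at hour 11 and finishes at 11 + 3 = hour 14.
Whirlpool needs all of milling (finishes hour 8); mashing (finishes hour 14). That puts its earliest start at hour 14; it finishes at 14 + 6 = hour 20.
Lautering waits on mashing (finishes hour 14), so it starts at hour 14 and finishes at 14 + 4 = hour 18.
Pitching waits on lautering (finishes hour 18), so it starts at hour 18 and finishes at 18 + 4 = hour 22.
The boil needs all of lautering (finishes hour 18); milling (finishes hour 8). That puts its earliest start at hour 18; it finishes at 18 + 4 = hour 22.
Packaging waits on the boil (finishes hour 22), so it starts at hour 22 and finishes at 22 + 6 = hour 28.
The earliest everything can be done is hour 28, which is after the deadline of 23, so it is not possible.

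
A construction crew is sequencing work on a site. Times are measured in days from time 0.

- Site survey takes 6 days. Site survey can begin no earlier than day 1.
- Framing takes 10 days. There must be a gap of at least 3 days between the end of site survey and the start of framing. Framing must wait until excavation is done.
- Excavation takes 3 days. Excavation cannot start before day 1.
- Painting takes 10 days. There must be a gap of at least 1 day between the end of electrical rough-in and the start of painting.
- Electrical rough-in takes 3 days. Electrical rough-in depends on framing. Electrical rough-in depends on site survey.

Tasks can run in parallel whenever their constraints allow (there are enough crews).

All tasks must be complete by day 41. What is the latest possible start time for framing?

17

Painting must finish by day 41; it takes 10 days, so it must start by 41 − 10 = day 31.
Electrical rough-in must finish before painting (must start by day 31, minus 1-day gap → day 30). With a 3-day duration, electrical rough-in must start by 30 − 3 = day 27.
Framing feeds into electrical rough-in (must start by day 27); so framing must finish by day 27 and therefore start by day 17.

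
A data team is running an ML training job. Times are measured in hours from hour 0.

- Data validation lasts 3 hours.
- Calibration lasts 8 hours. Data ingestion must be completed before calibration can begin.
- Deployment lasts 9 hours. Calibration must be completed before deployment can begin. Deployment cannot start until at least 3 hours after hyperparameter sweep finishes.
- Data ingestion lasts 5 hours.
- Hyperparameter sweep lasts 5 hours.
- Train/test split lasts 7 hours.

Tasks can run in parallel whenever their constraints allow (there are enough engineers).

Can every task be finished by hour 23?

Yes

Hyperparameter sweep can start immediately at hour 0; it finishes at hour 5.
Train/test split can start immediately at hour 0; it finishes at hour 7.
Data validation can start immediately at hour 0; it finishes at hour 3.
Data ingestion has no prerequisites, so it starts at hour 0 and finishes at hour 5.
Calibration waits on data ingestion (finishes hour 5), so it starts at hour 5 and finishes at 5 + 8 = hour 13.
Deployment cannot start until calibration (finishes hour 13); hyperparameter sweep (finishes hour 5, plus 3-hour gap → hour 8). The controlling bound is hour 13, so deployment finishes at 13 + 9 = hour 22.
Every task is finished by hour 22, which is no later than the deadline of 23, so the schedule is feasible.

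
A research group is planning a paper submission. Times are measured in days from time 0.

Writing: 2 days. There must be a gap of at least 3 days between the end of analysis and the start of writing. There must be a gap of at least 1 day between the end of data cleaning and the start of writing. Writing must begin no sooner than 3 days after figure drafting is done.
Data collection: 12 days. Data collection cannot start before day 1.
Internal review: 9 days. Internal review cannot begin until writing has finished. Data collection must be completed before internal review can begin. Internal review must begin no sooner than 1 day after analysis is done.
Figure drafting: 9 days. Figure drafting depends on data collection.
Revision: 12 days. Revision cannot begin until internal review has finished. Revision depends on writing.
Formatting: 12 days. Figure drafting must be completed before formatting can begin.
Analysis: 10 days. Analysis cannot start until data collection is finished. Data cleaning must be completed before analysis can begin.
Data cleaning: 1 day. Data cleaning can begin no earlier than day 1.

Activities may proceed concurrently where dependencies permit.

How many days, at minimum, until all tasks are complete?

49

Data cleaning cannot begin until its own release at day 1. It runs from day 1 to 1 + 1 = day 2.
Data collection waits on its own release at day 1, so it starts at day 1 and finishes at 1 + 12 = day 13.
Figure drafting waits on data collection (finishes day 13), so it starts at day 13 and finishes at 13 + 9 = day 22.
Formatting cannot begin until figure drafting (finishes day 22). It runs from day 22 to 22 + 12 = day 34.
For analysis: data collection (finishes day 13); data cleaning (finishes day 2). Taking the maximum gives a start of day 13, and it finishes at 13 + 10 = day 23.
Writing needs all of analysis (finishes day 23, plus 3-day gap → day 26); data cleaning (finishes day 2, plus 1-day gap → day 3); figure drafting (finishes day 22, plus 3-day gap → day 25). That puts its earliest start at day 26; it finishes at 26 + 2 = day 28.
For internal review: writing (finishes day 28); data collection (finishes day 13); analysis (finishes day 23, plus 1-day gap → day 24). Taking the maximum gives a start of day 28, and it finishes at 28 + 9 = day 37.
Revision cannot start until internal review (finishes day 37); writing (finishes day 28). The controlling bound is day 37, so revision finishes at 37 + 12 = day 49.
All tasks are finished once the last one completes. Finish times: Data collection at 13, Data cleaning at 2, Analysis at 23, Figure drafting at 22, Writing at 28, Internal review at 37, Revision at 49, Formatting at 34. The latest is day 49.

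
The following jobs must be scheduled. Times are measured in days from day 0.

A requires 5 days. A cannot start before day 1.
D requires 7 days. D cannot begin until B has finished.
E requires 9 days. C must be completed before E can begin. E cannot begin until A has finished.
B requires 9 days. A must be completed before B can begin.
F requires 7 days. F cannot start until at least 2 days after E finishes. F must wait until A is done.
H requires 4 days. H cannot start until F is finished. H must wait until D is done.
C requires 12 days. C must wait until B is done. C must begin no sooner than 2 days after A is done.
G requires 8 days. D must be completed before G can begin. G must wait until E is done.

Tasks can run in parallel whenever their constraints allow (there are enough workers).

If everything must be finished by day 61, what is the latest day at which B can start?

Nothing follows H; the deadline of day 61 is its only limit. It must start by 61 − 4 = day 57.
F feeds into H (must start by day 57); so F must finish by day 57 and therefore start by day 50.
G must finish by day 61; it takes 8 days, so it must start by 61 − 8 = day 53.
E has several dependents: F (must start by day 50, minus 2-day gap → day 48); G (must start by day 53). The earliest of those limits is day 48, so E must start by 48 − 9 = day 39.
Since E (must start by day 39) depends on it, C must finish by day 39. Backing off its 12-day duration gives a latest start of day 27.
D has several dependents: G (must start by day 53); H (must start by day 57). The earliest of those limits is day 53, so D must start by 53 − 7 = day 46.
B must finish in time for C (must start by day 27); D (must start by day 46). The tightest is day 27, so B must start by 27 − 9 = day 18.

18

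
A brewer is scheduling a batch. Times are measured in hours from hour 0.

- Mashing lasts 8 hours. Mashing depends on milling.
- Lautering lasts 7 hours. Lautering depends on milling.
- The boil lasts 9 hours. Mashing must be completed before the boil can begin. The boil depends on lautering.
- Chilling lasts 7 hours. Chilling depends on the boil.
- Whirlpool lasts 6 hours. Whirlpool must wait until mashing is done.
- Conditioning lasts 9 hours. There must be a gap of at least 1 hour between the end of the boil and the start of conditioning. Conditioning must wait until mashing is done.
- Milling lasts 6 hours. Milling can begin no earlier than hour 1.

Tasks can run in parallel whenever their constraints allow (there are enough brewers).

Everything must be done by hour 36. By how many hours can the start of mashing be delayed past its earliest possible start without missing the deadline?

2

Milling cannot begin until its own release at hour 1. It runs from hour 1 to 1 + 6 = hour 7.
Mashing waits on milling (finishes hour 7), so it starts at hour 7 and finishes at 7 + 8 = hour 15.

Working backward from the deadline:
To finish by hour 36, chilling (duration 7) must start no later than hour 29.
Nothing follows conditioning; the deadline of hour 36 is its only limit. It must start by 36 − 9 = hour 27.
For the boil: chilling (must start by hour 29); conditioning (must start by hour 27, minus 1-hour gap → hour 26). The most restrictive is hour 26; with a 9-hour duration, the boil must start by hour 17.
Whirlpool has no dependents, so it just needs to finish by hour 36. Starting by 36 − 6 = hour 30 achieves that.
Mashing feeds the boil (must start by hour 17); whirlpool (must start by hour 30); conditioning (must start by hour 27). Taking the minimum, mashing must finish by hour 17 and start by 17 − 8 = hour 9.
So mashing can start as early as hour 7 and as late as hour 9, giving 9 − 7 = 2 hours of slack.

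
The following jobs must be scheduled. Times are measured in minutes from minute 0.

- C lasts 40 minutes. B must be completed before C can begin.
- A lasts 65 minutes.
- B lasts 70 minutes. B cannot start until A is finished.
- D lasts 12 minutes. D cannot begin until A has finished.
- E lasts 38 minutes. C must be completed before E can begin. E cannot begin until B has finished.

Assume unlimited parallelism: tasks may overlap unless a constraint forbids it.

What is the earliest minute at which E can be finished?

213

A has no prerequisites, so it starts at minute 0 and finishes at minute 65.
B cannot begin until A (finishes minute 65). It runs from minute 65 to 65 + 70 = minute 135.
After B (finishes minute 135), C can start at minute 135 and finishes at minute 175.
E needs all of C (finishes minute 175); B (finishes minute 135). That puts its earliest start at minute 175; it finishes at 175 + 38 = minute 213.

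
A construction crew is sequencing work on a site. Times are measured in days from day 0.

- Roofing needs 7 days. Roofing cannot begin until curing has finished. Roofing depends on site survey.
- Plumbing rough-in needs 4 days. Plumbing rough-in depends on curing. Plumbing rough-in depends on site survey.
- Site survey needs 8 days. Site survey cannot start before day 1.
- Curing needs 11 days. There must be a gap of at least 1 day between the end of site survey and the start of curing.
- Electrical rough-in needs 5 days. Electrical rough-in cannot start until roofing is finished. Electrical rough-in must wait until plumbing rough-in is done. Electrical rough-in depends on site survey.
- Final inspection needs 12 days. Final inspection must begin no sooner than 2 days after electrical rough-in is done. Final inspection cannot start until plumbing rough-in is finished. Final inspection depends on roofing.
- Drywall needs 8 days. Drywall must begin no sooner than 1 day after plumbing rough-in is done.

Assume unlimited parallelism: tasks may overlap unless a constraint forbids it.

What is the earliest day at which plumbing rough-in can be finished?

After its own release at day 1, site survey can start at day 1 and finishes at day 9.
Curing cannot begin until site survey (finishes day 9, plus 1-day gap → day 10). It runs from day 10 to 10 + 11 = day 21.
For plumbing rough-in: curing (finishes day 21); site survey (finishes day 9). Taking the maximum gives a start of day 21, and it finishes at 21 + 4 = day 25.

25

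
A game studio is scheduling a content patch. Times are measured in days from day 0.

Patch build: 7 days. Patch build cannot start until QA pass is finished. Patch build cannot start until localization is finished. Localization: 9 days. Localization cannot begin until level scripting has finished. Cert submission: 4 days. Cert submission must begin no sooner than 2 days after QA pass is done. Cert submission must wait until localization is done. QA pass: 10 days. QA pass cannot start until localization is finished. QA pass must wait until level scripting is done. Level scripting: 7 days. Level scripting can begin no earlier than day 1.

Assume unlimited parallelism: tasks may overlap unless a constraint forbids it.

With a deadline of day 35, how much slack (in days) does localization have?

After its own release at day 1, level scripting can start at day 1 and finishes at day 8.
Localization waits on level scripting (finishes day 8), so it starts at day 8 and finishes at 8 + 9 = day 17.

Working backward from the deadline:
Cert submission has no dependents, so it just needs to finish by day 35. Starting by 35 − 4 = day 31 achieves that.
Patch build has no dependents, so it just needs to finish by day 35. Starting by 35 − 7 = day 28 achieves that.
For QA pass: cert submission (must start by day 31, minus 2-day gap → day 29); patch build (must start by day 28). The most restrictive is day 28; with a 10-day duration, QA pass must start by day 18.
For localization: QA pass (must start by day 18); cert submission (must start by day 31); patch build (must start by day 28). The most restrictive is day 18; with a 9-day duration, localization must start by day 9.
So localization can start as early as day 8 and as late as day 9, giving 9 − 8 = 1 day of slack.

1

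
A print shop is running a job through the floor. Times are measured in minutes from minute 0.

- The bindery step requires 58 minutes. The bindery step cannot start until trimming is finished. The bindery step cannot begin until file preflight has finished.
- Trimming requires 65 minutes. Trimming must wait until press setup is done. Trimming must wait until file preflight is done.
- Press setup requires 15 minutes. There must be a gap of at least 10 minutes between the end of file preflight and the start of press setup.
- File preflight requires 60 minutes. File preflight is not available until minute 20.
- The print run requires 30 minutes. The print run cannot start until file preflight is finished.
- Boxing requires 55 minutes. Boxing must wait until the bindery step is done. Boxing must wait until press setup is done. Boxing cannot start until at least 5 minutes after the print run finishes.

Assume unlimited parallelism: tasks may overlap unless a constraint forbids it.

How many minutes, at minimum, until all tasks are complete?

File preflight waits on its own release at minute 20, so it starts at minute 20 and finishes at 20 + 60 = minute 80.
The print run cannot begin until file preflight (finishes minute 80). It runs from minute 80 to 80 + 30 = minute 110.
After file preflight (finishes minute 80, plus 10-minute gap → minute 90), press setup can start at minute 90 and finishes at minute 105.
Trimming needs all of press setup (finishes minute 105); file preflight (finishes minute 80). That puts its earliest start at minute 105; it finishes at 105 + 65 = minute 170.
The bindery step needs all of trimming (finishes minute 170); file preflight (finishes minute 80). That puts its earliest start at minute 170; it finishes at 170 + 58 = minute 228.
Boxing cannot start until the bindery step (finishes minute 228); press setup (finishes minute 105); the print run (finishes minute 110, plus 5-minute gap → minute 115). The controlling bound is minute 228, so boxing finishes at 228 + 55 = minute 283.
All tasks are finished once the last one completes. Finish times: File preflight at 80, Press setup at 105, The print run at 110, Trimming at 170, The bindery step at 228, Boxing at 283. The latest is minute 283.

283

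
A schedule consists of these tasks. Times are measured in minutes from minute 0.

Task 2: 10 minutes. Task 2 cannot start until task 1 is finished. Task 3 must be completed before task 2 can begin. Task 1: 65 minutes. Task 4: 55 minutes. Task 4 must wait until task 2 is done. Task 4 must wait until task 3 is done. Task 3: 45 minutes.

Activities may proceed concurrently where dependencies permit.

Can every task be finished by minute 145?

Yes

Task 3 can start immediately at minute 0; it finishes at minute 45.
Nothing blocks task 1, so it runs from minute 0 to minute 65.
For task 2: task 1 (finishes minute 65); task 3 (finishes minute 45). Taking the maximum gives a start of minute 65, and it finishes at 65 + 10 = minute 75.
Task 4 needs all of task 2 (finishes minute 75); task 3 (finishes minute 45). That puts its earliest start at minute 75; it finishes at 75 + 55 = minute 130.
Every task is finished by minute 130, which is no later than the deadline of 145, so the schedule is feasible.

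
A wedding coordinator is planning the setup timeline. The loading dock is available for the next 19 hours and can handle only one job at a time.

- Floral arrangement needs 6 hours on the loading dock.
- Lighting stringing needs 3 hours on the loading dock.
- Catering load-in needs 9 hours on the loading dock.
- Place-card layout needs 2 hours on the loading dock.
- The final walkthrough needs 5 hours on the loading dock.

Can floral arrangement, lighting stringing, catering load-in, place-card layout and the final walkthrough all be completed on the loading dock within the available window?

Running back to back, the jobs need 6 + 3 + 9 + 2 + 5 = 25 hours on the loading dock.
Since 25 > 19, they cannot all fit.

No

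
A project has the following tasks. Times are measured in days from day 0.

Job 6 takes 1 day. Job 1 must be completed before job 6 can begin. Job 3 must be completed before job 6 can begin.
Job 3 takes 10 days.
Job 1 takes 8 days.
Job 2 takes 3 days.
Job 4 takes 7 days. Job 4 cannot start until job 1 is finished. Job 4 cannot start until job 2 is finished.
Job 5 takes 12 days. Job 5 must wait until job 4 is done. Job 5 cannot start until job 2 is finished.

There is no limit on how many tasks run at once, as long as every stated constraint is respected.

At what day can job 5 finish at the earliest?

27

Job 2 has no prerequisites, so it starts at day 0 and finishes at day 3.
Job 1 has no prerequisites, so it starts at day 0 and finishes at day 8.
For job 4: job 1 (finishes day 8); job 2 (finishes day 3). Taking the maximum gives a start of day 8, and it finishes at 8 + 7 = day 15.
Job 5 needs all of job 4 (finishes day 15); job 2 (finishes day 3). That puts its earliest start at day 15; it finishes at 15 + 12 = day 27.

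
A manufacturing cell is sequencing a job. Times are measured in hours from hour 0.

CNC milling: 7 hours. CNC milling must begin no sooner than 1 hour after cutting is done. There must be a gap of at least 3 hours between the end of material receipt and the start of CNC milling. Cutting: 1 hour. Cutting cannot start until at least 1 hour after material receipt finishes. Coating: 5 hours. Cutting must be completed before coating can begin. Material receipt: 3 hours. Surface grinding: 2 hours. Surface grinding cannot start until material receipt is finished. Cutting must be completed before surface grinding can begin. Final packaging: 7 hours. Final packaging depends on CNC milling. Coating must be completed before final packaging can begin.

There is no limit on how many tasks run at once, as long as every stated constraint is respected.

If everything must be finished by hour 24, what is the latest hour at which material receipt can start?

Nothing follows final packaging; the deadline of hour 24 is its only limit. It must start by 24 − 7 = hour 17.
Since final packaging (must start by hour 17) depends on it, CNC milling must finish by hour 17. Backing off its 7-hour duration gives a latest start of hour 10.
Surface grinding must finish by hour 24; it takes 2 hours, so it must start by 24 − 2 = hour 22.
Coating has to be done before final packaging (must start by hour 17). That means finishing by hour 17, i.e. starting by 17 − 5 = hour 12.
Cutting must finish in time for CNC milling (must start by hour 10, minus 1-hour gap → hour 9); surface grinding (must start by hour 22); coating (must start by hour 12). The tightest is hour 9, so cutting must start by 9 − 1 = hour 8.
Material receipt has several dependents: cutting (must start by hour 8, minus 1-hour gap → hour 7); CNC milling (must start by hour 10, minus 3-hour gap → hour 7); surface grinding (must start by hour 22). The earliest of those limits is hour 7, so material receipt must start by 7 − 3 = hour 4.

4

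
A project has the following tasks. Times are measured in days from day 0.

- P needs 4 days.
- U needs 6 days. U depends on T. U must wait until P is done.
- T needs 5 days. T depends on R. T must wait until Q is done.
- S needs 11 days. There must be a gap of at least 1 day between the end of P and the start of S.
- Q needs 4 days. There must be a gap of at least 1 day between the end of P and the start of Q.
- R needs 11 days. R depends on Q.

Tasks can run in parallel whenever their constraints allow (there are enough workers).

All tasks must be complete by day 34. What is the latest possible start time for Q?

8

Nothing follows U; the deadline of day 34 is its only limit. It must start by 34 − 6 = day 28.
T has to be done before U (must start by day 28). That means finishing by day 28, i.e. starting by 28 − 5 = day 23.
R must finish before T (must start by day 23). With an 11-day duration, R must start by 23 − 11 = day 12.
Q has several dependents: R (must start by day 12); T (must start by day 23). The earliest of those limits is day 12, so Q must start by 12 − 4 = day 8.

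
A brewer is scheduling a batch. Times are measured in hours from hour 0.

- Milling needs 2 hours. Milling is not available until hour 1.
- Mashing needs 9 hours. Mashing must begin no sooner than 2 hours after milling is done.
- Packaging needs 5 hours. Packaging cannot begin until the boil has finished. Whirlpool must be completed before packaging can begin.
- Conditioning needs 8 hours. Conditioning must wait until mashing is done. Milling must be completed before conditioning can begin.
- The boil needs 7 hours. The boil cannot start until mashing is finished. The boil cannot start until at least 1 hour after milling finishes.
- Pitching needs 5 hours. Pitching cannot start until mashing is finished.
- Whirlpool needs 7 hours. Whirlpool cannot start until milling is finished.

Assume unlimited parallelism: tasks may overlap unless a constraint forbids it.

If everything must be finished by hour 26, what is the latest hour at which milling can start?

To finish by hour 26, packaging (duration 5) must start no later than hour 21.
The boil feeds into packaging (must start by hour 21); so the boil must finish by hour 21 and therefore start by hour 14.
Pitching must finish by hour 26; it takes 5 hours, so it must start by 26 − 5 = hour 21.
Conditioning must finish by hour 26; it takes 8 hours, so it must start by 26 − 8 = hour 18.
Mashing feeds the boil (must start by hour 14); pitching (must start by hour 21); conditioning (must start by hour 18). Taking the minimum, mashing must finish by hour 14 and start by 14 − 9 = hour 5.
Whirlpool must finish before packaging (must start by hour 21). With a 7-hour duration, whirlpool must start by 21 − 7 = hour 14.
Milling has several dependents: mashing (must start by hour 5, minus 2-hour gap → hour 3); the boil (must start by hour 14, minus 1-hour gap → hour 13); whirlpool (must start by hour 14); conditioning (must start by hour 18). The earliest of those limits is hour 3, so milling must start by 3 − 2 = hour 1.

1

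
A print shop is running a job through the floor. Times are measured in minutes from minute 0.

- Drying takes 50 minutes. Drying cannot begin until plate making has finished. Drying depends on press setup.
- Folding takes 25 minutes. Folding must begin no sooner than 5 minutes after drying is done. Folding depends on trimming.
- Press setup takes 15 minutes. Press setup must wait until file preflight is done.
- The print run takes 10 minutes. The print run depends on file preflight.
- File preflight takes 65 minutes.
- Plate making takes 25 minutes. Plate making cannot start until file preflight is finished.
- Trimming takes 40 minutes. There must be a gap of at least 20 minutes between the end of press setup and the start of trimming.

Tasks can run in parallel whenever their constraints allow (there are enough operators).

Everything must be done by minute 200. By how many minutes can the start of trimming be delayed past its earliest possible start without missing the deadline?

File preflight has no prerequisites, so it starts at minute 0 and finishes at minute 65.
Press setup cannot begin until file preflight (finishes minute 65). It runs from minute 65 to 65 + 15 = minute 80.
Trimming cannot begin until press setup (finishes minute 80, plus 20-minute gap → minute 100). It runs from minute 100 to 100 + 40 = minute 140.

Working backward from the deadline:
To finish by minute 200, folding (duration 25) must start no later than minute 175.
Trimming has to be done before folding (must start by minute 175). That means finishing by minute 175, i.e. starting by 175 − 40 = minute 135.
So trimming can start as early as minute 100 and as late as minute 135, giving 135 − 100 = 35 minutes of slack.

35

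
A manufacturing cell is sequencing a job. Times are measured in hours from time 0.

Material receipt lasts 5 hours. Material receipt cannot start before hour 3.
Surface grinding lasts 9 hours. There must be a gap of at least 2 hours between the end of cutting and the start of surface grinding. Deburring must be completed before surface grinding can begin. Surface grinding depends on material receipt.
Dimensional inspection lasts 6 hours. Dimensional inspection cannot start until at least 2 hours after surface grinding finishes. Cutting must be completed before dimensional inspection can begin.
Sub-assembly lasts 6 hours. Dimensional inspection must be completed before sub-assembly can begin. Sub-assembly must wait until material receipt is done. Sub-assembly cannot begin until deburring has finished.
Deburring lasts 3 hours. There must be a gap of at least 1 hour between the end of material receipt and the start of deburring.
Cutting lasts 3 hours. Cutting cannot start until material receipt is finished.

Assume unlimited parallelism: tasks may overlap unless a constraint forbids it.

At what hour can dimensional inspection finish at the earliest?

After its own release at hour 3, material receipt can start at hour 3 and finishes at hour 8.
Deburring cannot begin until material receipt (finishes hour 8, plus 1-hour gap → hour 9). It runs from hour 9 to 9 + 3 = hour 12.
Cutting waits on material receipt (finishes hour 8), so it starts at hour 8 and finishes at 8 + 3 = hour 11.
Surface grinding has to wait for cutting (finishes hour 11, plus 2-hour gap → hour 13); deburring (finishes hour 12); material receipt (finishes hour 8). The latest of these is hour 13, so surface grinding runs hour 13 to 13 + 9 = hour 22.
Dimensional inspection has to wait for surface grinding (finishes hour 22, plus 2-hour gap → hour 24); cutting (finishes hour 11). The latest of these is hour 24, so dimensional inspection runs hour 24 to 24 + 6 = hour 30.

30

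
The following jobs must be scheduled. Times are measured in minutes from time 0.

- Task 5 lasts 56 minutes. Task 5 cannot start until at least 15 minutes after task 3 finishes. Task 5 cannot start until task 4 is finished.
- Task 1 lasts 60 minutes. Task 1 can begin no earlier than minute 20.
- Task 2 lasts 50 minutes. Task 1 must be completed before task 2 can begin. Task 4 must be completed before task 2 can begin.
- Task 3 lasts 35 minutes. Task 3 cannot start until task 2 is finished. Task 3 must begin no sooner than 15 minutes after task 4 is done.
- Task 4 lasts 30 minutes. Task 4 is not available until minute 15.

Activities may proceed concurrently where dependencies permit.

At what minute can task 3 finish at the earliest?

After its own release at minute 15, task 4 can start at minute 15 and finishes at minute 45.
Task 1 waits on its own release at minute 20, so it starts at minute 20 and finishes at 20 + 60 = minute 80.
Task 2 has to wait for task 1 (finishes minute 80); task 4 (finishes minute 45). The latest of these is minute 80, so task 2 runs minute 80 to 80 + 50 = minute 130.
Task 3 cannot start until task 2 (finishes minute 130); task 4 (finishes minute 45, plus 15-minute gap → minute 60). The controlling bound is minute 130, so task 3 finishes at 130 + 35 = minute 165.

165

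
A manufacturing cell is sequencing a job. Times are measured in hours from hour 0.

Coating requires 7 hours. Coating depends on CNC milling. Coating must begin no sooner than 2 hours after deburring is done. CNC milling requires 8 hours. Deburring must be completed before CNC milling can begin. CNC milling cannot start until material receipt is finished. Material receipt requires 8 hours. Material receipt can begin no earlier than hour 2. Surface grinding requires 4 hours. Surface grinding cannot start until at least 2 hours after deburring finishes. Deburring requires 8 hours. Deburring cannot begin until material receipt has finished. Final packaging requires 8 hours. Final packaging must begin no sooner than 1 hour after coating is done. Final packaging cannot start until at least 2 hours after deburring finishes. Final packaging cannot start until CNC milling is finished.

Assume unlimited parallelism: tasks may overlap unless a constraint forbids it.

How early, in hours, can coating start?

26

After its own release at hour 2, material receipt can start at hour 2 and finishes at hour 10.
Deburring waits on material receipt (finishes hour 10), so it starts at hour 10 and finishes at 10 + 8 = hour 18.
CNC milling has to wait for deburring (finishes hour 18); material receipt (finishes hour 10). The latest of these is hour 18, so CNC milling runs hour 18 to 18 + 8 = hour 26.
Coating waits on CNC milling (finishes hour 26); deburring (finishes hour 18, plus 2-hour gap → hour 20). The latest of these is hour 26, which is the earliest coating can start.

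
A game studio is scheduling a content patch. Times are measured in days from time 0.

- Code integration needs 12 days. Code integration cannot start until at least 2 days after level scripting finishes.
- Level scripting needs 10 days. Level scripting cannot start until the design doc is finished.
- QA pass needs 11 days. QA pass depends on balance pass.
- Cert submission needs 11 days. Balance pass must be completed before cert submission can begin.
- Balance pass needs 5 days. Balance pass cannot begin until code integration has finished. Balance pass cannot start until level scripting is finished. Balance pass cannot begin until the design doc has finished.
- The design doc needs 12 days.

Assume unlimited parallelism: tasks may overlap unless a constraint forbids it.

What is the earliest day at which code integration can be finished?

36

The design doc can start immediately at day 0; it finishes at day 12.
After the design doc (finishes day 12), level scripting can start at day 12 and finishes at day 22.
Code integration cannot begin until level scripting (finishes day 22, plus 2-day gap → day 24). It runs from day 24 to 24 + 12 = day 36.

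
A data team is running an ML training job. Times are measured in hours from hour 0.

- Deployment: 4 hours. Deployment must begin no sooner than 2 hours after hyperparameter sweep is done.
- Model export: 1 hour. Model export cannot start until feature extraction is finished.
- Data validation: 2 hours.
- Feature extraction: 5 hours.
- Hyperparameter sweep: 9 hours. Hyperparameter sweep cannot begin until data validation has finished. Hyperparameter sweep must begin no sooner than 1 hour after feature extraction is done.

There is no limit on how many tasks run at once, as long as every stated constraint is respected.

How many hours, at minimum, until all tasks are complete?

Feature extraction has no prerequisites, so it starts at hour 0 and finishes at hour 5.
Model export waits on feature extraction (finishes hour 5), so it starts at hour 5 and finishes at 5 + 1 = hour 6.
Data validation can start immediately at hour 0; it finishes at hour 2.
For hyperparameter sweep: data validation (finishes hour 2); feature extraction (finishes hour 5, plus 1-hour gap → hour 6). Taking the maximum gives a start of hour 6, and it finishes at 6 + 9 = hour 15.
Deployment waits on hyperparameter sweep (finishes hour 15, plus 2-hour gap → hour 17), so it starts at hour 17 and finishes at 17 + 4 = hour 21.
All tasks are finished once the last one completes. Finish times: Data validation at 2, Feature extraction at 5, Hyperparameter sweep at 15, Model export at 6, Deployment at 21. The latest is hour 21.

21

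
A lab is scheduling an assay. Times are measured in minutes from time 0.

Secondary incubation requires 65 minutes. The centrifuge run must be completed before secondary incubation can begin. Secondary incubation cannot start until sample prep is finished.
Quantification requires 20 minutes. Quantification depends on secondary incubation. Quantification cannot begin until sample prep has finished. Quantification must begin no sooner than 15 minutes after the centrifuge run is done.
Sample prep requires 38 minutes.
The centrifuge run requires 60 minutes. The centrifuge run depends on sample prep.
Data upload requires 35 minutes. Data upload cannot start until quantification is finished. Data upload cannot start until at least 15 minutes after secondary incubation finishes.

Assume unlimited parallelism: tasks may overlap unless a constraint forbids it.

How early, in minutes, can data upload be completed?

218

Sample prep has no prerequisites, so it starts at minute 0 and finishes at minute 38.
The centrifuge run cannot begin until sample prep (finishes minute 38). It runs from minute 38 to 38 + 60 = minute 98.
Secondary incubation cannot start until the centrifuge run (finishes minute 98); sample prep (finishes minute 38). The controlling bound is minute 98, so secondary incubation finishes at 98 + 65 = minute 163.
Quantification needs all of secondary incubation (finishes minute 163); sample prep (finishes minute 38); the centrifuge run (finishes minute 98, plus 15-minute gap → minute 113). That puts its earliest start at minute 163; it finishes at 163 + 20 = minute 183.
Data upload needs all of quantification (finishes minute 183); secondary incubation (finishes minute 163, plus 15-minute gap → minute 178). That puts its earliest start at minute 183; it finishes at 183 + 35 = minute 218.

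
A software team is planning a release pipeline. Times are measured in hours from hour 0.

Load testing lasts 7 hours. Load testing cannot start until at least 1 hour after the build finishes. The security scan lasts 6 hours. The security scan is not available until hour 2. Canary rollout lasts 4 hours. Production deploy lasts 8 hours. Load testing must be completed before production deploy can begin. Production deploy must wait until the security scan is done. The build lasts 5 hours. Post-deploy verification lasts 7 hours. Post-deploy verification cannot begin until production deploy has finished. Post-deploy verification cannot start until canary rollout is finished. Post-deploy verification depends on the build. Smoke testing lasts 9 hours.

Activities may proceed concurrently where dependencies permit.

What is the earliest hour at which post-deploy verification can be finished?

Canary rollout has no prerequisites, so it starts at hour 0 and finishes at hour 4.
The security scan cannot begin until its own release at hour 2. It runs from hour 2 to 2 + 6 = hour 8.
Nothing blocks the build, so it runs from hour 0 to hour 5.
Load testing cannot begin until the build (finishes hour 5, plus 1-hour gap → hour 6). It runs from hour 6 to 6 + 7 = hour 13.
Production deploy has to wait for load testing (finishes hour 13); the security scan (finishes hour 8). The latest of these is hour 13, so production deploy runs hour 13 to 13 + 8 = hour 21.
Post-deploy verification needs all of production deploy (finishes hour 21); canary rollout (finishes hour 4); the build (finishes hour 5). That puts its earliest start at hour 21; it finishes at 21 + 7 = hour 28.

28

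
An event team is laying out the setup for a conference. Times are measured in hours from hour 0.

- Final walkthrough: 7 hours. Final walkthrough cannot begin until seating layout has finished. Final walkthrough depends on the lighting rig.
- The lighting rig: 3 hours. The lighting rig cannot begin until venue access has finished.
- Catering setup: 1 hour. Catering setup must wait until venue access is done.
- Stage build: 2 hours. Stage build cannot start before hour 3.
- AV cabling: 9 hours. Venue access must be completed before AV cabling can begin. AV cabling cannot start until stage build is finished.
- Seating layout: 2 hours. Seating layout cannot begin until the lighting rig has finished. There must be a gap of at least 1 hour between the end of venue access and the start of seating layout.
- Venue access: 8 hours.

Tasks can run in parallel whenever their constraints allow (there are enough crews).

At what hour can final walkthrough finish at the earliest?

Nothing blocks venue access, so it runs from hour 0 to hour 8.
The lighting rig cannot begin until venue access (finishes hour 8). It runs from hour 8 to 8 + 3 = hour 11.
Seating layout has to wait for the lighting rig (finishes hour 11); venue access (finishes hour 8, plus 1-hour gap → hour 9). The latest of these is hour 11, so seating layout runs hour 11 to 11 + 2 = hour 13.
Final walkthrough cannot start until seating layout (finishes hour 13); the lighting rig (finishes hour 11). The controlling bound is hour 13, so final walkthrough finishes at 13 + 7 = hour 20.

20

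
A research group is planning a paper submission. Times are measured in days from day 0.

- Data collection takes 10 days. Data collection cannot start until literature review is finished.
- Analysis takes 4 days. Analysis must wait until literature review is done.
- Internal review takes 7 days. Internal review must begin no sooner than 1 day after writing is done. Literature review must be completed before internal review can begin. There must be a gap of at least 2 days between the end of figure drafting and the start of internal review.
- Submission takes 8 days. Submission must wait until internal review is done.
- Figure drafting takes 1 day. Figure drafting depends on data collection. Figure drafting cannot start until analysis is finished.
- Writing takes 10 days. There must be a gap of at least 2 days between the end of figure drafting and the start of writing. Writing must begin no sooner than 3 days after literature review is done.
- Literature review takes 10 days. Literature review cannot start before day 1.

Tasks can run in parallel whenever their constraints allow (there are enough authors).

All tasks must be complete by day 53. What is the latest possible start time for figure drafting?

24

To finish by day 53, submission (duration 8) must start no later than day 45.
Internal review feeds into submission (must start by day 45); so internal review must finish by day 45 and therefore start by day 38.
Writing must finish before internal review (must start by day 38, minus 1-day gap → day 37). With a 10-day duration, writing must start by 37 − 10 = day 27.
Figure drafting has several dependents: writing (must start by day 27, minus 2-day gap → day 25); internal review (must start by day 38, minus 2-day gap → day 36). The earliest of those limits is day 25, so figure drafting must start by 25 − 1 = day 24.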